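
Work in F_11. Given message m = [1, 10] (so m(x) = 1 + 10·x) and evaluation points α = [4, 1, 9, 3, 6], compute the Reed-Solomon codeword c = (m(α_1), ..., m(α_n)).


c = [8, 0, 3, 9, 6]

Message polynomial: m(x) = 1 + 10·x (mod 11).
For each evaluation point α_i, compute m(α_i) mod 11:
  α_1 = 4: Horner steps 10 → 8, so m(4) = 8.
  α_2 = 1: Horner steps 10 → 0, so m(1) = 0.
  α_3 = 9: Horner steps 10 → 3, so m(9) = 3.
  α_4 = 3: Horner steps 10 → 9, so m(3) = 9.
  α_5 = 6: Horner steps 10 → 6, so m(6) = 6.
Codeword c = [8, 0, 3, 9, 6] ∈ F_11^5.


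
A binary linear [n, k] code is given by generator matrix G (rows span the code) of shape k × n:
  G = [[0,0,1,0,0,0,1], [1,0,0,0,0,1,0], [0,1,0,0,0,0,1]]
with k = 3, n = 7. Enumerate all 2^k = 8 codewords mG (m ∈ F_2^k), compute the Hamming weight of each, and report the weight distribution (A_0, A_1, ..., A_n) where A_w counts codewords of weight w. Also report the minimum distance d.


Weight distribution: A_0 = 1, A_2 = 4, A_4 = 3. Minimum distance d = 2.

Enumerate all 2^3 = 8 messages m ∈ F_2^3.
For each, compute codeword c = mG in F_2^7, then tally its weight.
  m = 000 → c = 0000000, weight = 0.
  m = 100 → c = 0010001, weight = 2.
  m = 010 → c = 1000010, weight = 2.
  m = 110 → c = 1010011, weight = 4.
  m = 001 → c = 0100001, weight = 2.
  m = 101 → c = 0110000, weight = 2.
  m = 011 → c = 1100011, weight = 4.
  m = 111 → c = 1110010, weight = 4.
Tally weights:
  weight 0: 1 codewords.
  weight 2: 4 codewords.
  weight 4: 3 codewords.
Minimum distance d = smallest w > 0 with A_w > 0 = 2.
Sanity: Σ A_w = 8 = 2^3 = 8 ✓.


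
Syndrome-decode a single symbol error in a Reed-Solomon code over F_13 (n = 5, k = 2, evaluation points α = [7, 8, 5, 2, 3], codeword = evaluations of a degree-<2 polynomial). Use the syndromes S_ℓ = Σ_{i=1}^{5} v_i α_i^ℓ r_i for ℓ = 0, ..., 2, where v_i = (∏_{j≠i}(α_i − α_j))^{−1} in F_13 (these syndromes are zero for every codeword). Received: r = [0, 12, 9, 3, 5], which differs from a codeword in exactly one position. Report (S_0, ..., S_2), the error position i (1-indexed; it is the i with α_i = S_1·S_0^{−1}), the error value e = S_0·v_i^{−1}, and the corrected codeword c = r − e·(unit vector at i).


S = (3, 11, 10), error at position 2, error magnitude e = 10, c = [0, 2, 9, 3, 5].

Step 1: column multipliers v_i = (∏_{j≠i}(α_i − α_j))^{−1} mod 13.
  i = 1 (α = 7): (7−8)(7−5)(7−2)(7−3) = (−1)·2·5·4 = −40 ≡ 12, so v_1 = 12^{−1} = 12 (mod 13).
  i = 2 (α = 8): (8−7)(8−5)(8−2)(8−3) = 1·3·6·5 = 90 ≡ 12, so v_2 = 12^{−1} = 12 (mod 13).
  i = 3 (α = 5): (5−7)(5−8)(5−2)(5−3) = (−2)·(−3)·3·2 = 36 ≡ 10, so v_3 = 10^{−1} = 4 (mod 13).
  i = 4 (α = 2): (2−7)(2−8)(2−5)(2−3) = (−5)·(−6)·(−3)·(−1) = 90 ≡ 12, so v_4 = 12^{−1} = 12 (mod 13).
  i = 5 (α = 3): (3−7)(3−8)(3−5)(3−2) = (−4)·(−5)·(−2)·1 = −40 ≡ 12, so v_5 = 12^{−1} = 12 (mod 13).
  v = [12, 12, 4, 12, 12].
Step 2: syndromes of r = [0, 12, 9, 3, 5] (all sums mod 13).
  S_0 = Σ v_i r_i = 12·0 + 12·12 + 4·9 + 12·3 + 12·5 = 276 ≡ 3.
  S_1 = Σ v_i α_i r_i = 12·7·0 + 12·8·12 + 4·5·9 + 12·2·3 + 12·3·5 = 1584 ≡ 11.
  α_i^2 mod 13 = [10, 12, 12, 4, 9].
  S_2 = Σ v_i α_i^2 r_i = 12·10·0 + 12·12·12 + 4·12·9 + 12·4·3 + 12·9·5 = 2844 ≡ 10.
  S = (3, 11, 10) ≠ 0, so r is not a codeword (an error is present).
Step 3: locate the error. For a single error e at position i, S_ℓ = v_i·e·α_i^ℓ, so α_err = S_1/S_0.
  S_0^{−1} = 3^{−1} = 9 (mod 13), so α_err = 11·9 = 99 ≡ 8 = α_2. Error position i = 2.
  Consistency check: S_2/S_1 = 10·6 = 60 ≡ 8 = α_err ✓ (single-error assumption holds).
Step 4: error magnitude e = S_0/v_2 = S_0·∏_{j≠2}(α_2 − α_j) = 3·12 = 36 ≡ 10 (mod 13).
Step 5: correct position 2: c_2 = r_2 − e = 12 − 10 ≡ 2 (mod 13). Hence c = [0, 2, 9, 3, 5].
  Check: interpolating c through the α_i gives m(x) = 12 + 2·x (degree < 2) with m(α_i) = c_i for every i, so c is indeed a codeword.


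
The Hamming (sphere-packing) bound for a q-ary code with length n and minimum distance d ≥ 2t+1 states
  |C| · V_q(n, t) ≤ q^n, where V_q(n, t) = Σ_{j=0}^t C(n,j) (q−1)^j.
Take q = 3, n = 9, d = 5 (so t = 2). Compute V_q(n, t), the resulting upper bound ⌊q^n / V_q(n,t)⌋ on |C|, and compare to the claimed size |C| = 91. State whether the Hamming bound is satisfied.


V_q(n, t) = 163, q^n = 19683, Hamming bound = 120, |C| = 91 ≤ bound (satisfied).

Step 1: Compute V_q(n, t) = Σ_{j=0}^2 C(n, j) (q−1)^j.
  j = 0: C(9,0)·(2)^0 = 1·1 = 1.
  j = 1: C(9,1)·(2)^1 = 9·2 = 18.
  j = 2: C(9,2)·(2)^2 = 36·4 = 144.
  V_q(n, t) = 1 + 18 + 144 = 163.
Step 2: q^n = 3^9 = 19683.
Step 3: Hamming bound ⌊q^n / V_q(n,t)⌋ = ⌊19683/163⌋ = 120.
Step 4: Compare |C| = 91 to 120: satisfied.
The claimed |C| lies below the Hamming bound.


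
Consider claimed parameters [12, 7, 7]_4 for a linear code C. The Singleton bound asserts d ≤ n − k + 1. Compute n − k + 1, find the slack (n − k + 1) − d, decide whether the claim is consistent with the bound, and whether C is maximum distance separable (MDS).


Singleton RHS = n − k + 1 = 6, slack = -1, bound violated (no such code; not MDS).

Singleton bound: d ≤ n − k + 1.
Here n = 12, k = 7, so n − k + 1 = 6.
Given d = 7, check d ≤ 6: NO.
Slack = (n − k + 1) − d = -1.
The slack is negative: d = 7 exceeds n − k + 1 = 6 by 1, so the Singleton bound is violated and no linear [12, 7, 7]_4 code can exist. In particular it is not MDS (MDS requires d = n − k + 1 exactly).
Description: the claimed parameters are [12, 7, 7]_4; such a code would be impossible (violates the Singleton bound).


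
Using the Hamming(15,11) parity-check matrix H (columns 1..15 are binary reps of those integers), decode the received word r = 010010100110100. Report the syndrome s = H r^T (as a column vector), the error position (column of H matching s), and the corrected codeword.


s = (1, 1, 0, 0)^T, error position = 12, corrected codeword c = 010010100111100

Compute s = H r^T mod 2 one row at a time:
  s_1 = 0 + 0 + 1 + 1 + 0 + 1 + 0 + 0 = 3 ≡ 1 (mod 2).
  s_2 = 0 + 1 + 0 + 1 + 0 + 1 + 0 + 0 = 3 ≡ 1 (mod 2).
  s_3 = 1 + 0 + 0 + 1 + 1 + 1 + 0 + 0 = 4 ≡ 0 (mod 2).
  s_4 = 0 + 0 + 1 + 1 + 0 + 1 + 1 + 0 = 4 ≡ 0 (mod 2).
s = (1, 1, 0, 0)^T — this equals column 12 of H (binary 1100), so error is at position 12.
Correct: flip bit 12 of r = 010010100110100 to get c = 010010100111100.


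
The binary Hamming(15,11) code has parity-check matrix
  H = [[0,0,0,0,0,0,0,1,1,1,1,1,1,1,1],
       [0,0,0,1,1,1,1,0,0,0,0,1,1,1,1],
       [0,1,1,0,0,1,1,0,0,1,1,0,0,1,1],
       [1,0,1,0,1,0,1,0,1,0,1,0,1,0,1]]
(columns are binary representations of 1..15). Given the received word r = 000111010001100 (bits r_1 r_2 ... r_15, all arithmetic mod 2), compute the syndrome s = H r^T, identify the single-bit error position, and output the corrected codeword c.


s = (1, 1, 1, 0)^T, error position = 14, corrected codeword c = 000111010001110

Compute s = H r^T mod 2 one row at a time:
  s_1 = 1 + 0 + 0 + 0 + 1 + 1 + 0 + 0 = 3 ≡ 1 (mod 2).
  s_2 = 1 + 1 + 1 + 0 + 1 + 1 + 0 + 0 = 5 ≡ 1 (mod 2).
  s_3 = 0 + 0 + 1 + 0 + 0 + 0 + 0 + 0 = 1 ≡ 1 (mod 2).
  s_4 = 0 + 0 + 1 + 0 + 0 + 0 + 1 + 0 = 2 ≡ 0 (mod 2).
s = (1, 1, 1, 0)^T — this equals column 14 of H (binary 1110), so error is at position 14.
Correct: flip bit 14 of r = 000111010001100 to get c = 000111010001110.


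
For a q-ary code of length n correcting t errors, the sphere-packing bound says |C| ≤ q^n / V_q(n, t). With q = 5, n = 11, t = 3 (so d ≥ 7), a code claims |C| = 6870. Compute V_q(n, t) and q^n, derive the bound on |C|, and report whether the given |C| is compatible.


V_q(n, t) = 11485, q^n = 48828125, Hamming bound = 4251, |C| = 6870 > bound (violated).

Step 1: Compute V_q(n, t) = Σ_{j=0}^3 C(n, j) (q−1)^j.
  j = 0: C(11,0)·(4)^0 = 1·1 = 1.
  j = 1: C(11,1)·(4)^1 = 11·4 = 44.
  j = 2: C(11,2)·(4)^2 = 55·16 = 880.
  j = 3: C(11,3)·(4)^3 = 165·64 = 10560.
  V_q(n, t) = 1 + 44 + 880 + 10560 = 11485.
Step 2: q^n = 5^11 = 48828125.
Step 3: Hamming bound ⌊q^n / V_q(n,t)⌋ = ⌊48828125/11485⌋ = 4251.
Step 4: Compare |C| = 6870 to 4251: violated.
The claimed |C| lies above the Hamming bound, so no 5-ary code of length 11 with d ≥ 7 can have 6870 codewords.


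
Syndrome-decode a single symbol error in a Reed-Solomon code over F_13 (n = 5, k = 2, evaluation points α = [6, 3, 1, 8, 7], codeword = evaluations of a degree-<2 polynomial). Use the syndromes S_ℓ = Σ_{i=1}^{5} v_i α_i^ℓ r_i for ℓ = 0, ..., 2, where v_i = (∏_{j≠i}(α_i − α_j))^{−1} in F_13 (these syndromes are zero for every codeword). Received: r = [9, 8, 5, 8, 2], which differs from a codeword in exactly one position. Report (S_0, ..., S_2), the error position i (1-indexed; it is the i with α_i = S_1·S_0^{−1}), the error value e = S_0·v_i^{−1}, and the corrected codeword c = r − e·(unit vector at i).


S = (3, 9, 1), error at position 2, error magnitude e = 4, c = [9, 4, 5, 8, 2].

Step 1: column multipliers v_i = (∏_{j≠i}(α_i − α_j))^{−1} mod 13.
  i = 1 (α = 6): (6−3)(6−1)(6−8)(6−7) = 3·5·(−2)·(−1) = 30 ≡ 4, so v_1 = 4^{−1} = 10 (mod 13).
  i = 2 (α = 3): (3−6)(3−1)(3−8)(3−7) = (−3)·2·(−5)·(−4) = −120 ≡ 10, so v_2 = 10^{−1} = 4 (mod 13).
  i = 3 (α = 1): (1−6)(1−3)(1−8)(1−7) = (−5)·(−2)·(−7)·(−6) = 420 ≡ 4, so v_3 = 4^{−1} = 10 (mod 13).
  i = 4 (α = 8): (8−6)(8−3)(8−1)(8−7) = 2·5·7·1 = 70 ≡ 5, so v_4 = 5^{−1} = 8 (mod 13).
  i = 5 (α = 7): (7−6)(7−3)(7−1)(7−8) = 1·4·6·(−1) = −24 ≡ 2, so v_5 = 2^{−1} = 7 (mod 13).
  v = [10, 4, 10, 8, 7].
Step 2: syndromes of r = [9, 8, 5, 8, 2] (all sums mod 13).
  S_0 = Σ v_i r_i = 10·9 + 4·8 + 10·5 + 8·8 + 7·2 = 250 ≡ 3.
  S_1 = Σ v_i α_i r_i = 10·6·9 + 4·3·8 + 10·1·5 + 8·8·8 + 7·7·2 = 1296 ≡ 9.
  α_i^2 mod 13 = [10, 9, 1, 12, 10].
  S_2 = Σ v_i α_i^2 r_i = 10·10·9 + 4·9·8 + 10·1·5 + 8·12·8 + 7·10·2 = 2146 ≡ 1.
  S = (3, 9, 1) ≠ 0, so r is not a codeword (an error is present).
Step 3: locate the error. For a single error e at position i, S_ℓ = v_i·e·α_i^ℓ, so α_err = S_1/S_0.
  S_0^{−1} = 3^{−1} = 9 (mod 13), so α_err = 9·9 = 81 ≡ 3 = α_2. Error position i = 2.
  Consistency check: S_2/S_1 = 1·3 = 3 ≡ 3 = α_err ✓ (single-error assumption holds).
Step 4: error magnitude e = S_0/v_2 = S_0·∏_{j≠2}(α_2 − α_j) = 3·10 = 30 ≡ 4 (mod 13).
Step 5: correct position 2: c_2 = r_2 − e = 8 − 4 ≡ 4 (mod 13). Hence c = [9, 4, 5, 8, 2].
  Check: interpolating c through the α_i gives m(x) = 12 + 6·x (degree < 2) with m(α_i) = c_i for every i, so c is indeed a codeword.


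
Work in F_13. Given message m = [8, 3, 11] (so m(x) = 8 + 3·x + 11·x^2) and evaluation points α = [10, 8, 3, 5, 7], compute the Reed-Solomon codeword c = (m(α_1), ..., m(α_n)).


c = [7, 8, 12, 12, 9]

Message polynomial: m(x) = 8 + 3·x + 11·x^2 (mod 13).
For each evaluation point α_i, compute m(α_i) mod 13:
  α_1 = 10: Horner steps 11 → 9 → 7, so m(10) = 7.
  α_2 = 8: Horner steps 11 → 0 → 8, so m(8) = 8.
  α_3 = 3: Horner steps 11 → 10 → 12, so m(3) = 12.
  α_4 = 5: Horner steps 11 → 6 → 12, so m(5) = 12.
  α_5 = 7: Horner steps 11 → 2 → 9, so m(7) = 9.
Codeword c = [7, 8, 12, 12, 9] ∈ F_13^5.


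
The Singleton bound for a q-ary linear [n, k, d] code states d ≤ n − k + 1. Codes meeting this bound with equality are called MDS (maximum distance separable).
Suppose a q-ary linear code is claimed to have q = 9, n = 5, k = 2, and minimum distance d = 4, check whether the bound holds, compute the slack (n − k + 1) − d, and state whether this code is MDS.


Singleton RHS = n − k + 1 = 4, slack = 0, bound satisfied, MDS.

Singleton bound: d ≤ n − k + 1.
Here n = 5, k = 2, so n − k + 1 = 4.
Given d = 4, check d ≤ 4: YES.
Slack = (n − k + 1) − d = 0.
The code is MDS (slack = 0).
Description: the claimed parameters are [5, 2, 4]_9; such a code would be MDS (meets Singleton bound).


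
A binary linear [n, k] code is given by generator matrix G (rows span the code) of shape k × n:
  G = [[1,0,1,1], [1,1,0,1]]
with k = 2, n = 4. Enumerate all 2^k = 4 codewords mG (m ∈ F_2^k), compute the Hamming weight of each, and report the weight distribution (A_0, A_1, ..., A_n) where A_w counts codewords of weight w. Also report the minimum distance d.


Weight distribution: A_0 = 1, A_2 = 1, A_3 = 2. Minimum distance d = 2.

Enumerate all 2^2 = 4 messages m ∈ F_2^2.
For each, compute codeword c = mG in F_2^4, then tally its weight.
  m = 00 → c = 0000, weight = 0.
  m = 10 → c = 1011, weight = 3.
  m = 01 → c = 1101, weight = 3.
  m = 11 → c = 0110, weight = 2.
Tally weights:
  weight 0: 1 codewords.
  weight 2: 1 codewords.
  weight 3: 2 codewords.
Minimum distance d = smallest w > 0 with A_w > 0 = 2.
Sanity: Σ A_w = 4 = 2^2 = 4 ✓.


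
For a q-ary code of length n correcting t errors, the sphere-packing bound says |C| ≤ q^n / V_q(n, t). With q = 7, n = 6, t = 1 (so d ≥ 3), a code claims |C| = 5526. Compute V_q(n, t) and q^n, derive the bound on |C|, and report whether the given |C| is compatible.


V_q(n, t) = 37, q^n = 117649, Hamming bound = 3179, |C| = 5526 > bound (violated).

Step 1: Compute V_q(n, t) = Σ_{j=0}^1 C(n, j) (q−1)^j.
  j = 0: C(6,0)·(6)^0 = 1·1 = 1.
  j = 1: C(6,1)·(6)^1 = 6·6 = 36.
  V_q(n, t) = 1 + 36 = 37.
Step 2: q^n = 7^6 = 117649.
Step 3: Hamming bound ⌊q^n / V_q(n,t)⌋ = ⌊117649/37⌋ = 3179.
Step 4: Compare |C| = 5526 to 3179: violated.
The claimed |C| lies above the Hamming bound, so no 7-ary code of length 6 with d ≥ 3 can have 5526 codewords.


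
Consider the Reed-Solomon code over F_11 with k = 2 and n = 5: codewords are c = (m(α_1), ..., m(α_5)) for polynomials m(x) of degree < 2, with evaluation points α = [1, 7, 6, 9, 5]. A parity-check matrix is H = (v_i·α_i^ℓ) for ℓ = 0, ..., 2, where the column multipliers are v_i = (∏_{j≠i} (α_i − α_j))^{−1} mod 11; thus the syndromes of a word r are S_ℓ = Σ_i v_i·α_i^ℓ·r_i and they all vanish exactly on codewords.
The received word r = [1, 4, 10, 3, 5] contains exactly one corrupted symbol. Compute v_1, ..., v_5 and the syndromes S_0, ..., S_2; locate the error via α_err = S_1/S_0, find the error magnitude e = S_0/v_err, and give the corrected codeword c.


S = (9, 9, 9), error at position 1, error magnitude e = 5, c = [7, 4, 10, 3, 5].

Step 1: column multipliers v_i = (∏_{j≠i}(α_i − α_j))^{−1} mod 11.
  i = 1 (α = 1): (1−7)(1−6)(1−9)(1−5) = (−6)·(−5)·(−8)·(−4) = 960 ≡ 3, so v_1 = 3^{−1} = 4 (mod 11).
  i = 2 (α = 7): (7−1)(7−6)(7−9)(7−5) = 6·1·(−2)·2 = −24 ≡ 9, so v_2 = 9^{−1} = 5 (mod 11).
  i = 3 (α = 6): (6−1)(6−7)(6−9)(6−5) = 5·(−1)·(−3)·1 = 15 ≡ 4, so v_3 = 4^{−1} = 3 (mod 11).
  i = 4 (α = 9): (9−1)(9−7)(9−6)(9−5) = 8·2·3·4 = 192 ≡ 5, so v_4 = 5^{−1} = 9 (mod 11).
  i = 5 (α = 5): (5−1)(5−7)(5−6)(5−9) = 4·(−2)·(−1)·(−4) = −32 ≡ 1, so v_5 = 1^{−1} = 1 (mod 11).
  v = [4, 5, 3, 9, 1].
Step 2: syndromes of r = [1, 4, 10, 3, 5] (all sums mod 11).
  S_0 = Σ v_i r_i = 4·1 + 5·4 + 3·10 + 9·3 + 1·5 = 86 ≡ 9.
  S_1 = Σ v_i α_i r_i = 4·1·1 + 5·7·4 + 3·6·10 + 9·9·3 + 1·5·5 = 592 ≡ 9.
  α_i^2 mod 11 = [1, 5, 3, 4, 3].
  S_2 = Σ v_i α_i^2 r_i = 4·1·1 + 5·5·4 + 3·3·10 + 9·4·3 + 1·3·5 = 317 ≡ 9.
  S = (9, 9, 9) ≠ 0, so r is not a codeword (an error is present).
Step 3: locate the error. For a single error e at position i, S_ℓ = v_i·e·α_i^ℓ, so α_err = S_1/S_0.
  S_0^{−1} = 9^{−1} = 5 (mod 11), so α_err = 9·5 = 45 ≡ 1 = α_1. Error position i = 1.
  Consistency check: S_2/S_1 = 9·5 = 45 ≡ 1 = α_err ✓ (single-error assumption holds).
Step 4: error magnitude e = S_0/v_1 = S_0·∏_{j≠1}(α_1 − α_j) = 9·3 = 27 ≡ 5 (mod 11).
Step 5: correct position 1: c_1 = r_1 − e = 1 − 5 ≡ 7 (mod 11). Hence c = [7, 4, 10, 3, 5].
  Check: interpolating c through the α_i gives m(x) = 2 + 5·x (degree < 2) with m(α_i) = c_i for every i, so c is indeed a codeword.


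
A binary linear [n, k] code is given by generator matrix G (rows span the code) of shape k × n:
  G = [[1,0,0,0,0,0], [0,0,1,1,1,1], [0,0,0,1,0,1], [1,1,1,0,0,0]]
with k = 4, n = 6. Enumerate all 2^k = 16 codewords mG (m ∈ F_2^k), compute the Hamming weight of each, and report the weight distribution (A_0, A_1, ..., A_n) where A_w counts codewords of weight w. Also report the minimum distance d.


Weight distribution: A_0 = 1, A_1 = 1, A_2 = 4, A_3 = 4, A_4 = 3, A_5 = 3. Minimum distance d = 1.

Enumerate all 2^4 = 16 messages m ∈ F_2^4.
For each, compute codeword c = mG in F_2^6, then tally its weight.
  m = 0000 → c = 000000, weight = 0.
  m = 1000 → c = 100000, weight = 1.
  m = 0100 → c = 001111, weight = 4.
  m = 1100 → c = 101111, weight = 5.
  m = 0010 → c = 000101, weight = 2.
  m = 1010 → c = 100101, weight = 3.
  m = 0110 → c = 001010, weight = 2.
  m = 1110 → c = 101010, weight = 3.
  m = 0001 → c = 111000, weight = 3.
  m = 1001 → c = 011000, weight = 2.
  m = 0101 → c = 110111, weight = 5.
  m = 1101 → c = 010111, weight = 4.
  m = 0011 → c = 111101, weight = 5.
  m = 1011 → c = 011101, weight = 4.
  m = 0111 → c = 110010, weight = 3.
  m = 1111 → c = 010010, weight = 2.
Tally weights:
  weight 0: 1 codewords.
  weight 1: 1 codewords.
  weight 2: 4 codewords.
  weight 3: 4 codewords.
  weight 4: 3 codewords.
  weight 5: 3 codewords.
Minimum distance d = smallest w > 0 with A_w > 0 = 1.
Sanity: Σ A_w = 16 = 2^4 = 16 ✓.


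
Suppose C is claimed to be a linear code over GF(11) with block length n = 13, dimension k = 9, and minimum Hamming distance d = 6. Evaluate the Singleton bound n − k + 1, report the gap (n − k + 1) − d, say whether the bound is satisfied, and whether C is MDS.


Singleton RHS = n − k + 1 = 5, slack = -1, bound violated (no such code; not MDS).

Singleton bound: d ≤ n − k + 1.
Here n = 13, k = 9, so n − k + 1 = 5.
Given d = 6, check d ≤ 5: NO.
Slack = (n − k + 1) − d = -1.
The slack is negative: d = 6 exceeds n − k + 1 = 5 by 1, so the Singleton bound is violated and no linear [13, 9, 6]_11 code can exist. In particular it is not MDS (MDS requires d = n − k + 1 exactly).
Description: the claimed parameters are [13, 9, 6]_11; such a code would be impossible (violates the Singleton bound).


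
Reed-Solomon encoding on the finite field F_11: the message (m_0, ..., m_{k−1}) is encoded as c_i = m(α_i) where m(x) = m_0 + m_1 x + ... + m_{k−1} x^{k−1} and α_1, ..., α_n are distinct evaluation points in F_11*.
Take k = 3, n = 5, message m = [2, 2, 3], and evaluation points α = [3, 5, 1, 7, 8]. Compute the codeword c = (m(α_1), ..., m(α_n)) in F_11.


c = [2, 10, 7, 9, 1]

Message polynomial: m(x) = 2 + 2·x + 3·x^2 (mod 11).
For each evaluation point α_i, compute m(α_i) mod 11:
  α_1 = 3: Horner steps 3 → 0 → 2, so m(3) = 2.
  α_2 = 5: Horner steps 3 → 6 → 10, so m(5) = 10.
  α_3 = 1: Horner steps 3 → 5 → 7, so m(1) = 7.
  α_4 = 7: Horner steps 3 → 1 → 9, so m(7) = 9.
  α_5 = 8: Horner steps 3 → 4 → 1, so m(8) = 1.
Codeword c = [2, 10, 7, 9, 1] ∈ F_11^5.


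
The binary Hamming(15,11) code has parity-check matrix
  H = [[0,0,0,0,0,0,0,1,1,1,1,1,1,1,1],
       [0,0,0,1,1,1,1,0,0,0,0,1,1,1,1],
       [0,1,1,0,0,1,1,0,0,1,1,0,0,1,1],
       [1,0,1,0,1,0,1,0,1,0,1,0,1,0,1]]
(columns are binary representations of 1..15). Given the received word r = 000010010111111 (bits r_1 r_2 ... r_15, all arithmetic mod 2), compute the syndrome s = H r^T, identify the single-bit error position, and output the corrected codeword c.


s = (1, 1, 0, 0)^T, error position = 12, corrected codeword c = 000010010110111

Compute s = H r^T mod 2 one row at a time:
  s_1 = 1 + 0 + 1 + 1 + 1 + 1 + 1 + 1 = 7 ≡ 1 (mod 2).
  s_2 = 0 + 1 + 0 + 0 + 1 + 1 + 1 + 1 = 5 ≡ 1 (mod 2).
  s_3 = 0 + 0 + 0 + 0 + 1 + 1 + 1 + 1 = 4 ≡ 0 (mod 2).
  s_4 = 0 + 0 + 1 + 0 + 0 + 1 + 1 + 1 = 4 ≡ 0 (mod 2).
s = (1, 1, 0, 0)^T — this equals column 12 of H (binary 1100), so error is at position 12.
Correct: flip bit 12 of r = 000010010111111 to get c = 000010010110111.


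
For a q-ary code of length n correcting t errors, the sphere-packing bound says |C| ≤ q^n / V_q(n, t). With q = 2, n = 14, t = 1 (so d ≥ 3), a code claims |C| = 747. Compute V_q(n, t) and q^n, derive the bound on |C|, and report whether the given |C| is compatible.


V_q(n, t) = 15, q^n = 16384, Hamming bound = 1092, |C| = 747 ≤ bound (satisfied).

Step 1: Compute V_q(n, t) = Σ_{j=0}^1 C(n, j) (q−1)^j.
  j = 0: C(14,0)·(1)^0 = 1·1 = 1.
  j = 1: C(14,1)·(1)^1 = 14·1 = 14.
  V_q(n, t) = 1 + 14 = 15.
Step 2: q^n = 2^14 = 16384.
Step 3: Hamming bound ⌊q^n / V_q(n,t)⌋ = ⌊16384/15⌋ = 1092.
Step 4: Compare |C| = 747 to 1092: satisfied.
The claimed |C| lies below the Hamming bound.


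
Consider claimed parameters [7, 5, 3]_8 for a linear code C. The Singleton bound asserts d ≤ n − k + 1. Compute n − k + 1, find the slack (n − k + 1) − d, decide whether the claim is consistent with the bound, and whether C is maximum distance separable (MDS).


Singleton RHS = n − k + 1 = 3, slack = 0, bound satisfied, MDS.

Singleton bound: d ≤ n − k + 1.
Here n = 7, k = 5, so n − k + 1 = 3.
Given d = 3, check d ≤ 3: YES.
Slack = (n − k + 1) − d = 0.
The code is MDS (slack = 0).
Description: the claimed parameters are [7, 5, 3]_8; such a code would be MDS (meets Singleton bound).


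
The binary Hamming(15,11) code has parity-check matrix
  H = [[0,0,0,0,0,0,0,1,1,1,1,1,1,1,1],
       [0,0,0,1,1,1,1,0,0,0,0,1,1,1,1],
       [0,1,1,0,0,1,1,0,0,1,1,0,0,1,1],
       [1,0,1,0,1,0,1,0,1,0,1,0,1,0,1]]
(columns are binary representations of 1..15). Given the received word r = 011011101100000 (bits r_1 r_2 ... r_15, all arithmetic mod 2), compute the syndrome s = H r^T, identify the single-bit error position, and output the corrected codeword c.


s = (0, 1, 1, 0)^T, error position = 6, corrected codeword c = 011010101100000

Compute s = H r^T mod 2 one row at a time:
  s_1 = 0 + 1 + 1 + 0 + 0 + 0 + 0 + 0 = 2 ≡ 0 (mod 2).
  s_2 = 0 + 1 + 1 + 1 + 0 + 0 + 0 + 0 = 3 ≡ 1 (mod 2).
  s_3 = 1 + 1 + 1 + 1 + 1 + 0 + 0 + 0 = 5 ≡ 1 (mod 2).
  s_4 = 0 + 1 + 1 + 1 + 1 + 0 + 0 + 0 = 4 ≡ 0 (mod 2).
s = (0, 1, 1, 0)^T — this equals column 6 of H (binary 0110), so error is at position 6.
Correct: flip bit 6 of r = 011011101100000 to get c = 011010101100000.


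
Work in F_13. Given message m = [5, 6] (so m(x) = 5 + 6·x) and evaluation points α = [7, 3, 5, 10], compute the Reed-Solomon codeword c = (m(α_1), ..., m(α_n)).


c = [8, 10, 9, 0]

Message polynomial: m(x) = 5 + 6·x (mod 13).
For each evaluation point α_i, compute m(α_i) mod 13:
  α_1 = 7: Horner steps 6 → 8, so m(7) = 8.
  α_2 = 3: Horner steps 6 → 10, so m(3) = 10.
  α_3 = 5: Horner steps 6 → 9, so m(5) = 9.
  α_4 = 10: Horner steps 6 → 0, so m(10) = 0.
Codeword c = [8, 10, 9, 0] ∈ F_13^4.


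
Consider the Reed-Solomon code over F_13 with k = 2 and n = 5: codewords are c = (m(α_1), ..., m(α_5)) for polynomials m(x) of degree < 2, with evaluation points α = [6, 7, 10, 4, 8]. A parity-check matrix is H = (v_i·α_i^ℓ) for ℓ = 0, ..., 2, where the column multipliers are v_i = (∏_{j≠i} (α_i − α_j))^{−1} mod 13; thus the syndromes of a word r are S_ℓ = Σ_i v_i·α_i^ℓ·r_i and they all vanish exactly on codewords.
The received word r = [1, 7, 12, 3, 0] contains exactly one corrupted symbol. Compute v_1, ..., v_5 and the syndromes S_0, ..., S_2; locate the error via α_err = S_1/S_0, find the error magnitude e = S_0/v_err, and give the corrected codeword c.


S = (1, 4, 3), error at position 4, error magnitude e = 1, c = [1, 7, 12, 2, 0].

Step 1: column multipliers v_i = (∏_{j≠i}(α_i − α_j))^{−1} mod 13.
  i = 1 (α = 6): (6−7)(6−10)(6−4)(6−8) = (−1)·(−4)·2·(−2) = −16 ≡ 10, so v_1 = 10^{−1} = 4 (mod 13).
  i = 2 (α = 7): (7−6)(7−10)(7−4)(7−8) = 1·(−3)·3·(−1) = 9 ≡ 9, so v_2 = 9^{−1} = 3 (mod 13).
  i = 3 (α = 10): (10−6)(10−7)(10−4)(10−8) = 4·3·6·2 = 144 ≡ 1, so v_3 = 1^{−1} = 1 (mod 13).
  i = 4 (α = 4): (4−6)(4−7)(4−10)(4−8) = (−2)·(−3)·(−6)·(−4) = 144 ≡ 1, so v_4 = 1^{−1} = 1 (mod 13).
  i = 5 (α = 8): (8−6)(8−7)(8−10)(8−4) = 2·1·(−2)·4 = −16 ≡ 10, so v_5 = 10^{−1} = 4 (mod 13).
  v = [4, 3, 1, 1, 4].
Step 2: syndromes of r = [1, 7, 12, 3, 0] (all sums mod 13).
  S_0 = Σ v_i r_i = 4·1 + 3·7 + 1·12 + 1·3 + 4·0 = 40 ≡ 1.
  S_1 = Σ v_i α_i r_i = 4·6·1 + 3·7·7 + 1·10·12 + 1·4·3 + 4·8·0 = 303 ≡ 4.
  α_i^2 mod 13 = [10, 10, 9, 3, 12].
  S_2 = Σ v_i α_i^2 r_i = 4·10·1 + 3·10·7 + 1·9·12 + 1·3·3 + 4·12·0 = 367 ≡ 3.
  S = (1, 4, 3) ≠ 0, so r is not a codeword (an error is present).
Step 3: locate the error. For a single error e at position i, S_ℓ = v_i·e·α_i^ℓ, so α_err = S_1/S_0.
  S_0^{−1} = 1^{−1} = 1 (mod 13), so α_err = 4·1 = 4 ≡ 4 = α_4. Error position i = 4.
  Consistency check: S_2/S_1 = 3·10 = 30 ≡ 4 = α_err ✓ (single-error assumption holds).
Step 4: error magnitude e = S_0/v_4 = S_0·∏_{j≠4}(α_4 − α_j) = 1·1 = 1 ≡ 1 (mod 13).
Step 5: correct position 4: c_4 = r_4 − e = 3 − 1 ≡ 2 (mod 13). Hence c = [1, 7, 12, 2, 0].
  Check: interpolating c through the α_i gives m(x) = 4 + 6·x (degree < 2) with m(α_i) = c_i for every i, so c is indeed a codeword.


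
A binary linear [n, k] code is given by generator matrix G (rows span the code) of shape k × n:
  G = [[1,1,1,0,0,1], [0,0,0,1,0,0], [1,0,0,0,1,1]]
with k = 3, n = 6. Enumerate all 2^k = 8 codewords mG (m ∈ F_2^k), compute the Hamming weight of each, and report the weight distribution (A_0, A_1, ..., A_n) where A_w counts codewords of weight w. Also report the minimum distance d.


Weight distribution: A_0 = 1, A_1 = 1, A_3 = 2, A_4 = 3, A_5 = 1. Minimum distance d = 1.

Enumerate all 2^3 = 8 messages m ∈ F_2^3.
For each, compute codeword c = mG in F_2^6, then tally its weight.
  m = 000 → c = 000000, weight = 0.
  m = 100 → c = 111001, weight = 4.
  m = 010 → c = 000100, weight = 1.
  m = 110 → c = 111101, weight = 5.
  m = 001 → c = 100011, weight = 3.
  m = 101 → c = 011010, weight = 3.
  m = 011 → c = 100111, weight = 4.
  m = 111 → c = 011110, weight = 4.
Tally weights:
  weight 0: 1 codewords.
  weight 1: 1 codewords.
  weight 3: 2 codewords.
  weight 4: 3 codewords.
  weight 5: 1 codewords.
Minimum distance d = smallest w > 0 with A_w > 0 = 1.
Sanity: Σ A_w = 8 = 2^3 = 8 ✓.


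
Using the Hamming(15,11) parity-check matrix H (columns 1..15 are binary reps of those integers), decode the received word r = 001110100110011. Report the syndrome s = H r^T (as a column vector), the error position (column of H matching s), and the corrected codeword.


s = (0, 1, 0, 1)^T, error position = 5, corrected codeword c = 001100100110011

Compute s = H r^T mod 2 one row at a time:
  s_1 = 0 + 0 + 1 + 1 + 0 + 0 + 1 + 1 = 4 ≡ 0 (mod 2).
  s_2 = 1 + 1 + 0 + 1 + 0 + 0 + 1 + 1 = 5 ≡ 1 (mod 2).
  s_3 = 0 + 1 + 0 + 1 + 1 + 1 + 1 + 1 = 6 ≡ 0 (mod 2).
  s_4 = 0 + 1 + 1 + 1 + 0 + 1 + 0 + 1 = 5 ≡ 1 (mod 2).
s = (0, 1, 0, 1)^T — this equals column 5 of H (binary 0101), so error is at position 5.
Correct: flip bit 5 of r = 001110100110011 to get c = 001100100110011.


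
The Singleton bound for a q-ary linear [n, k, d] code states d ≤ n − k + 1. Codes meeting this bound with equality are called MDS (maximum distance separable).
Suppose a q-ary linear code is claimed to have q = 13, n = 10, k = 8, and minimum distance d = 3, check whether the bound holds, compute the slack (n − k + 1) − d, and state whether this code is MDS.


Singleton RHS = n − k + 1 = 3, slack = 0, bound satisfied, MDS.

Singleton bound: d ≤ n − k + 1.
Here n = 10, k = 8, so n − k + 1 = 3.
Given d = 3, check d ≤ 3: YES.
Slack = (n − k + 1) − d = 0.
The code is MDS (slack = 0).
Description: the claimed parameters are [10, 8, 3]_13; such a code would be MDS (meets Singleton bound).


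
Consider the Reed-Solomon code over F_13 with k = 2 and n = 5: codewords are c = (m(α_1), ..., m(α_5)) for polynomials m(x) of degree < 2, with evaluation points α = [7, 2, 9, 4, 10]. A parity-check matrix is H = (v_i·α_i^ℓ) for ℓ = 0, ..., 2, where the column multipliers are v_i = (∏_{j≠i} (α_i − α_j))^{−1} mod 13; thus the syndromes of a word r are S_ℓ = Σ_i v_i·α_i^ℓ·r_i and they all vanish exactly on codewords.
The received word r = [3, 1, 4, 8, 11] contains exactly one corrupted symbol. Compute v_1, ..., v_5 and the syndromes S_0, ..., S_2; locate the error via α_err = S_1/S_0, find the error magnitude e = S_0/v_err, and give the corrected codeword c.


S = (7, 1, 2), error at position 2, error magnitude e = 7, c = [3, 7, 4, 8, 11].

Step 1: column multipliers v_i = (∏_{j≠i}(α_i − α_j))^{−1} mod 13.
  i = 1 (α = 7): (7−2)(7−9)(7−4)(7−10) = 5·(−2)·3·(−3) = 90 ≡ 12, so v_1 = 12^{−1} = 12 (mod 13).
  i = 2 (α = 2): (2−7)(2−9)(2−4)(2−10) = (−5)·(−7)·(−2)·(−8) = 560 ≡ 1, so v_2 = 1^{−1} = 1 (mod 13).
  i = 3 (α = 9): (9−7)(9−2)(9−4)(9−10) = 2·7·5·(−1) = −70 ≡ 8, so v_3 = 8^{−1} = 5 (mod 13).
  i = 4 (α = 4): (4−7)(4−2)(4−9)(4−10) = (−3)·2·(−5)·(−6) = −180 ≡ 2, so v_4 = 2^{−1} = 7 (mod 13).
  i = 5 (α = 10): (10−7)(10−2)(10−9)(10−4) = 3·8·1·6 = 144 ≡ 1, so v_5 = 1^{−1} = 1 (mod 13).
  v = [12, 1, 5, 7, 1].
Step 2: syndromes of r = [3, 1, 4, 8, 11] (all sums mod 13).
  S_0 = Σ v_i r_i = 12·3 + 1·1 + 5·4 + 7·8 + 1·11 = 124 ≡ 7.
  S_1 = Σ v_i α_i r_i = 12·7·3 + 1·2·1 + 5·9·4 + 7·4·8 + 1·10·11 = 768 ≡ 1.
  α_i^2 mod 13 = [10, 4, 3, 3, 9].
  S_2 = Σ v_i α_i^2 r_i = 12·10·3 + 1·4·1 + 5·3·4 + 7·3·8 + 1·9·11 = 691 ≡ 2.
  S = (7, 1, 2) ≠ 0, so r is not a codeword (an error is present).
Step 3: locate the error. For a single error e at position i, S_ℓ = v_i·e·α_i^ℓ, so α_err = S_1/S_0.
  S_0^{−1} = 7^{−1} = 2 (mod 13), so α_err = 1·2 = 2 ≡ 2 = α_2. Error position i = 2.
  Consistency check: S_2/S_1 = 2·1 = 2 ≡ 2 = α_err ✓ (single-error assumption holds).
Step 4: error magnitude e = S_0/v_2 = S_0·∏_{j≠2}(α_2 − α_j) = 7·1 = 7 ≡ 7 (mod 13).
Step 5: correct position 2: c_2 = r_2 − e = 1 − 7 ≡ 7 (mod 13). Hence c = [3, 7, 4, 8, 11].
  Check: interpolating c through the α_i gives m(x) = 6 + 7·x (degree < 2) with m(α_i) = c_i for every i, so c is indeed a codeword.


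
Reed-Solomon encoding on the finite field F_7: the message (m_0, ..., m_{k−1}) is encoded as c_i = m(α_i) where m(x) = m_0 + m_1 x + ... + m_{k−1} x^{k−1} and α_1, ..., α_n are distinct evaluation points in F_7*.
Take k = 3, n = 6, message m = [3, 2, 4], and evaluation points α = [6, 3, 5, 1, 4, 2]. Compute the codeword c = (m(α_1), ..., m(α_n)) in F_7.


c = [5, 3, 1, 2, 5, 2]

Message polynomial: m(x) = 3 + 2·x + 4·x^2 (mod 7).
For each evaluation point α_i, compute m(α_i) mod 7:
  α_1 = 6: Horner steps 4 → 5 → 5, so m(6) = 5.
  α_2 = 3: Horner steps 4 → 0 → 3, so m(3) = 3.
  α_3 = 5: Horner steps 4 → 1 → 1, so m(5) = 1.
  α_4 = 1: Horner steps 4 → 6 → 2, so m(1) = 2.
  α_5 = 4: Horner steps 4 → 4 → 5, so m(4) = 5.
  α_6 = 2: Horner steps 4 → 3 → 2, so m(2) = 2.
Codeword c = [5, 3, 1, 2, 5, 2] ∈ F_7^6.


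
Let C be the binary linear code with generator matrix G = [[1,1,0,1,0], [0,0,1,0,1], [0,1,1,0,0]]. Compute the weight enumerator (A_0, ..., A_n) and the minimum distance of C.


Weight distribution: A_0 = 1, A_2 = 3, A_3 = 3, A_5 = 1. Minimum distance d = 2.

Enumerate all 2^3 = 8 messages m ∈ F_2^3.
For each, compute codeword c = mG in F_2^5, then tally its weight.
  m = 000 → c = 00000, weight = 0.
  m = 100 → c = 11010, weight = 3.
  m = 010 → c = 00101, weight = 2.
  m = 110 → c = 11111, weight = 5.
  m = 001 → c = 01100, weight = 2.
  m = 101 → c = 10110, weight = 3.
  m = 011 → c = 01001, weight = 2.
  m = 111 → c = 10011, weight = 3.
Tally weights:
  weight 0: 1 codewords.
  weight 2: 3 codewords.
  weight 3: 3 codewords.
  weight 5: 1 codewords.
Minimum distance d = smallest w > 0 with A_w > 0 = 2.
Sanity: Σ A_w = 8 = 2^3 = 8 ✓.


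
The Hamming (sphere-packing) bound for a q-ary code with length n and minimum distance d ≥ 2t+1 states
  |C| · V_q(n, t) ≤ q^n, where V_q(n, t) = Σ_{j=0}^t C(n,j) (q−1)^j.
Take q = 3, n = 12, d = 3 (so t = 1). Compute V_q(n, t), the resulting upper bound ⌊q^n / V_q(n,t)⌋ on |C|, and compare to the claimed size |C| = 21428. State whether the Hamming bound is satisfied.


V_q(n, t) = 25, q^n = 531441, Hamming bound = 21257, |C| = 21428 > bound (violated).

Step 1: Compute V_q(n, t) = Σ_{j=0}^1 C(n, j) (q−1)^j.
  j = 0: C(12,0)·(2)^0 = 1·1 = 1.
  j = 1: C(12,1)·(2)^1 = 12·2 = 24.
  V_q(n, t) = 1 + 24 = 25.
Step 2: q^n = 3^12 = 531441.
Step 3: Hamming bound ⌊q^n / V_q(n,t)⌋ = ⌊531441/25⌋ = 21257.
Step 4: Compare |C| = 21428 to 21257: violated.
The claimed |C| lies above the Hamming bound, so no 3-ary code of length 12 with d ≥ 3 can have 21428 codewords.


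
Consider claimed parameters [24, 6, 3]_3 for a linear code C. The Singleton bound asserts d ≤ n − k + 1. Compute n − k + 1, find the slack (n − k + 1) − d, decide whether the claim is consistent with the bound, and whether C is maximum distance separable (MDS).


Singleton RHS = n − k + 1 = 19, slack = 16, bound satisfied, not MDS.

Singleton bound: d ≤ n − k + 1.
Here n = 24, k = 6, so n − k + 1 = 19.
Given d = 3, check d ≤ 19: YES.
Slack = (n − k + 1) − d = 16.
The code is NOT MDS (slack = 16 > 0).
Description: the claimed parameters are [24, 6, 3]_3; such a code would be non-MDS.


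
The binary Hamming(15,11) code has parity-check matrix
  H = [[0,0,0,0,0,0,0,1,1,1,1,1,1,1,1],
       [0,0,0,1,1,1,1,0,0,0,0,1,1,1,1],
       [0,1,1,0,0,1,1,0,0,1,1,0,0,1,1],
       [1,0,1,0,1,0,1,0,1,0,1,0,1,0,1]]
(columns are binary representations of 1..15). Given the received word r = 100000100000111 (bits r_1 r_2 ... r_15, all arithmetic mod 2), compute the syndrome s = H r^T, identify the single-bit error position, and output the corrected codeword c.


s = (1, 0, 1, 0)^T, error position = 10, corrected codeword c = 100000100100111

Compute s = H r^T mod 2 one row at a time:
  s_1 = 0 + 0 + 0 + 0 + 0 + 1 + 1 + 1 = 3 ≡ 1 (mod 2).
  s_2 = 0 + 0 + 0 + 1 + 0 + 1 + 1 + 1 = 4 ≡ 0 (mod 2).
  s_3 = 0 + 0 + 0 + 1 + 0 + 0 + 1 + 1 = 3 ≡ 1 (mod 2).
  s_4 = 1 + 0 + 0 + 1 + 0 + 0 + 1 + 1 = 4 ≡ 0 (mod 2).
s = (1, 0, 1, 0)^T — this equals column 10 of H (binary 1010), so error is at position 10.
Correct: flip bit 10 of r = 100000100000111 to get c = 100000100100111.


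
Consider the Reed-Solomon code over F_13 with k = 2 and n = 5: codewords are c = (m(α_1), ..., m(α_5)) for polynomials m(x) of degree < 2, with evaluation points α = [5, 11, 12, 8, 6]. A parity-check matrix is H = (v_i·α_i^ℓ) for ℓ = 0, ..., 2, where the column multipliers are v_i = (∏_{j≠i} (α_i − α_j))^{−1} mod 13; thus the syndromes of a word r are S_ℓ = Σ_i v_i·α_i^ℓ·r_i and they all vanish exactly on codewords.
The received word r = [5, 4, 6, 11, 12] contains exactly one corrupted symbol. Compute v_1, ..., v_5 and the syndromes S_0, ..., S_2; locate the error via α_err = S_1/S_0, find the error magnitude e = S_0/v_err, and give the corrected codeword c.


S = (1, 6, 10), error at position 5, error magnitude e = 5, c = [5, 4, 6, 11, 7].

Step 1: column multipliers v_i = (∏_{j≠i}(α_i − α_j))^{−1} mod 13.
  i = 1 (α = 5): (5−11)(5−12)(5−8)(5−6) = (−6)·(−7)·(−3)·(−1) = 126 ≡ 9, so v_1 = 9^{−1} = 3 (mod 13).
  i = 2 (α = 11): (11−5)(11−12)(11−8)(11−6) = 6·(−1)·3·5 = −90 ≡ 1, so v_2 = 1^{−1} = 1 (mod 13).
  i = 3 (α = 12): (12−5)(12−11)(12−8)(12−6) = 7·1·4·6 = 168 ≡ 12, so v_3 = 12^{−1} = 12 (mod 13).
  i = 4 (α = 8): (8−5)(8−11)(8−12)(8−6) = 3·(−3)·(−4)·2 = 72 ≡ 7, so v_4 = 7^{−1} = 2 (mod 13).
  i = 5 (α = 6): (6−5)(6−11)(6−12)(6−8) = 1·(−5)·(−6)·(−2) = −60 ≡ 5, so v_5 = 5^{−1} = 8 (mod 13).
  v = [3, 1, 12, 2, 8].
Step 2: syndromes of r = [5, 4, 6, 11, 12] (all sums mod 13).
  S_0 = Σ v_i r_i = 3·5 + 1·4 + 12·6 + 2·11 + 8·12 = 209 ≡ 1.
  S_1 = Σ v_i α_i r_i = 3·5·5 + 1·11·4 + 12·12·6 + 2·8·11 + 8·6·12 = 1735 ≡ 6.
  α_i^2 mod 13 = [12, 4, 1, 12, 10].
  S_2 = Σ v_i α_i^2 r_i = 3·12·5 + 1·4·4 + 12·1·6 + 2·12·11 + 8·10·12 = 1492 ≡ 10.
  S = (1, 6, 10) ≠ 0, so r is not a codeword (an error is present).
Step 3: locate the error. For a single error e at position i, S_ℓ = v_i·e·α_i^ℓ, so α_err = S_1/S_0.
  S_0^{−1} = 1^{−1} = 1 (mod 13), so α_err = 6·1 = 6 ≡ 6 = α_5. Error position i = 5.
  Consistency check: S_2/S_1 = 10·11 = 110 ≡ 6 = α_err ✓ (single-error assumption holds).
Step 4: error magnitude e = S_0/v_5 = S_0·∏_{j≠5}(α_5 − α_j) = 1·5 = 5 ≡ 5 (mod 13).
Step 5: correct position 5: c_5 = r_5 − e = 12 − 5 ≡ 7 (mod 13). Hence c = [5, 4, 6, 11, 7].
  Check: interpolating c through the α_i gives m(x) = 8 + 2·x (degree < 2) with m(α_i) = c_i for every i, so c is indeed a codeword.


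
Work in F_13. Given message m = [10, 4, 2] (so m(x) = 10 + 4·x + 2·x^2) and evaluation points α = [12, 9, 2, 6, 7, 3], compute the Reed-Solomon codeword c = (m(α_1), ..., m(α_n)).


c = [8, 0, 0, 2, 6, 1]

Message polynomial: m(x) = 10 + 4·x + 2·x^2 (mod 13).
For each evaluation point α_i, compute m(α_i) mod 13:
  α_1 = 12: Horner steps 2 → 2 → 8, so m(12) = 8.
  α_2 = 9: Horner steps 2 → 9 → 0, so m(9) = 0.
  α_3 = 2: Horner steps 2 → 8 → 0, so m(2) = 0.
  α_4 = 6: Horner steps 2 → 3 → 2, so m(6) = 2.
  α_5 = 7: Horner steps 2 → 5 → 6, so m(7) = 6.
  α_6 = 3: Horner steps 2 → 10 → 1, so m(3) = 1.
Codeword c = [8, 0, 0, 2, 6, 1] ∈ F_13^6.


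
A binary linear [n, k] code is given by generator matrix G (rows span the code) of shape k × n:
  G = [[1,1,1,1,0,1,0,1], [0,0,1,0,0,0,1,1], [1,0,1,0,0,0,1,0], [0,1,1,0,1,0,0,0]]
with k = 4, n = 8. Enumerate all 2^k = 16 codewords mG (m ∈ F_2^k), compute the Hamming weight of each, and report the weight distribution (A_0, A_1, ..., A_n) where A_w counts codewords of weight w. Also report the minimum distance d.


Weight distribution: A_0 = 1, A_2 = 1, A_3 = 4, A_4 = 3, A_5 = 4, A_6 = 3. Minimum distance d = 2.

Enumerate all 2^4 = 16 messages m ∈ F_2^4.
For each, compute codeword c = mG in F_2^8, then tally its weight.
  m = 0000 → c = 00000000, weight = 0.
  m = 1000 → c = 11110101, weight = 6.
  m = 0100 → c = 00100011, weight = 3.
  m = 1100 → c = 11010110, weight = 5.
  m = 0010 → c = 10100010, weight = 3.
  m = 1010 → c = 01010111, weight = 5.
  m = 0110 → c = 10000001, weight = 2.
  m = 1110 → c = 01110100, weight = 4.
  m = 0001 → c = 01101000, weight = 3.
  m = 1001 → c = 10011101, weight = 5.
  m = 0101 → c = 01001011, weight = 4.
  m = 1101 → c = 10111110, weight = 6.
  m = 0011 → c = 11001010, weight = 4.
  m = 1011 → c = 00111111, weight = 6.
  m = 0111 → c = 11101001, weight = 5.
  m = 1111 → c = 00011100, weight = 3.
Tally weights:
  weight 0: 1 codewords.
  weight 2: 1 codewords.
  weight 3: 4 codewords.
  weight 4: 3 codewords.
  weight 5: 4 codewords.
  weight 6: 3 codewords.
Minimum distance d = smallest w > 0 with A_w > 0 = 2.
Sanity: Σ A_w = 16 = 2^4 = 16 ✓.


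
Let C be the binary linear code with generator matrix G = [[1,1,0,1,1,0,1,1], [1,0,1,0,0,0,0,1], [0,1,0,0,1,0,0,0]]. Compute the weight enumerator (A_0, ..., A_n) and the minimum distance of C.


Weight distribution: A_0 = 1, A_2 = 1, A_3 = 2, A_4 = 1, A_5 = 2, A_6 = 1. Minimum distance d = 2.

Enumerate all 2^3 = 8 messages m ∈ F_2^3.
For each, compute codeword c = mG in F_2^8, then tally its weight.
  m = 000 → c = 00000000, weight = 0.
  m = 100 → c = 11011011, weight = 6.
  m = 010 → c = 10100001, weight = 3.
  m = 110 → c = 01111010, weight = 5.
  m = 001 → c = 01001000, weight = 2.
  m = 101 → c = 10010011, weight = 4.
  m = 011 → c = 11101001, weight = 5.
  m = 111 → c = 00110010, weight = 3.
Tally weights:
  weight 0: 1 codewords.
  weight 2: 1 codewords.
  weight 3: 2 codewords.
  weight 4: 1 codewords.
  weight 5: 2 codewords.
  weight 6: 1 codewords.
Minimum distance d = smallest w > 0 with A_w > 0 = 2.
Sanity: Σ A_w = 8 = 2^3 = 8 ✓.
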